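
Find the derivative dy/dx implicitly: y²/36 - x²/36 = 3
Differentiate both sides with respect to x, treating y as y(x). By the chain rule, any term containing y contributes a factor of y' = dy/dx when we differentiate it.

Move every term to one side and write the relation as F(x, y) = 0. Term by term,
  d/dx[-x^2/36] = -x/18
  d/dx[y^2/36] = y·y'/18
  d/dx[-3] = 0

The pieces without y' make up ∂F/∂x and the coefficient of y' is ∂F/∂y:
  ∂F/∂x = -x/18,
  ∂F/∂y = y/18.

Since d/dx[F] = ∂F/∂x + (∂F/∂y)·y' = 0, solve for y':
  (∂F/∂y)·y' = -∂F/∂x
  dy/dx = -(∂F/∂x)/(∂F/∂y) = -(-x/18)/(y/18) = x/y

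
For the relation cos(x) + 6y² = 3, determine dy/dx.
Apply d/dx to both sides, remembering that y depends on x. Each occurrence of y therefore brings in a y' = dy/dx via the chain rule.

With F(x, y) equal to the left-hand side minus the right, differentiate F term by term:
  d/dx[6y^2] = 12y·y'
  d/dx[cos(x)] = -sin(x)
  d/dx[-3] = 0
Adding these up, d/dx[F] = 0 becomes
  (-sin(x)) + (12y)·y' = 0,
so isolating y',
  dy/dx = -(-sin(x))/(12y) = sin(x)/(12y)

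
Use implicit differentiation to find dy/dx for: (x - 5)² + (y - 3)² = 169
Apply d/dx to both sides, remembering that y depends on x. Each occurrence of y therefore brings in a y' = dy/dx via the chain rule.

With F(x, y) equal to the left-hand side minus the right, differentiate F term by term:
  d/dx[(x - 5)^2] = 2x - 10
  d/dx[(y - 3)^2] = 2·y'(y - 3)
  d/dx[-169] = 0
Adding these up, d/dx[F] = 0 becomes
  (2x - 10) + (2y - 6)·y' = 0,
so isolating y',
  dy/dx = -(2x - 10)/(2y - 6) = (5 - x)/(y - 3)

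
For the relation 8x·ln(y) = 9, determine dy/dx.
Take d/dx of both sides. Since y is implicitly a function of x, the chain rule attaches a y' = dy/dx factor whenever we differentiate through y.

Set F(x, y) = (left side) − (right side), so the curve is F = 0. Differentiating each term of F:
  d/dx[8x·ln(y)] = 8x·y'/y + 8ln(y)
  d/dx[-9] = 0

Collecting, the y'-free part is the partial derivative in x and the y' coefficient is the partial derivative in y:
  ∂F/∂x = 8ln(y)
  ∂F/∂y = 8x/y

so d/dx[F(x, y(x))] = ∂F/∂x + (∂F/∂y)·y' = 0. Rearranging,
  dy/dx = -(∂F/∂x)/(∂F/∂y) = -(8ln(y))/(8x/y) = -y·ln(y)/x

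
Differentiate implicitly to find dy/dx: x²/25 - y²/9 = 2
Take d/dx of both sides. Since y is implicitly a function of x, the chain rule attaches a y' = dy/dx factor whenever we differentiate through y.

Set F(x, y) = (left side) − (right side), so the curve is F = 0. Differentiating each term of F:
  d/dx[x^2/25] = 2x/25
  d/dx[-y^2/9] = -2y·y'/9
  d/dx[-2] = 0

Collecting, the y'-free part is the partial derivative in x and the y' coefficient is the partial derivative in y:
  ∂F/∂x = 2x/25
  ∂F/∂y = -2y/9

so d/dx[F(x, y(x))] = ∂F/∂x + (∂F/∂y)·y' = 0. Rearranging,
  dy/dx = -(∂F/∂x)/(∂F/∂y) = -(2x/25)/(-2y/9) = 9x/(25y)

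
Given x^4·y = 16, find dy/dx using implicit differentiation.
Take d/dx of both sides. Since y is implicitly a function of x, the chain rule attaches a y' = dy/dx factor whenever we differentiate through y.

Set F(x, y) = (left side) − (right side), so the curve is F = 0. Differentiating each term of F:
  d/dx[x^4y] = x^4·y' + 4x^3y
  d/dx[-16] = 0

Collecting, the y'-free part is the partial derivative in x and the y' coefficient is the partial derivative in y:
  ∂F/∂x = 4x^3y
  ∂F/∂y = x^4

so d/dx[F(x, y(x))] = ∂F/∂x + (∂F/∂y)·y' = 0. Rearranging,
  dy/dx = -(∂F/∂x)/(∂F/∂y) = -(4x^3y)/(x^4) = -4y/x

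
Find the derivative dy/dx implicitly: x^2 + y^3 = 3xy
Apply d/dx to both sides, remembering that y depends on x. Each occurrence of y therefore brings in a y' = dy/dx via the chain rule.

With F(x, y) equal to the left-hand side minus the right, differentiate F term by term:
  d/dx[x^2] = 2x
  d/dx[-3xy] = -3x·y' - 3y
  d/dx[y^3] = 3y^2·y'
Adding these up, d/dx[F] = 0 becomes
  (2x - 3y) + (-3x + 3y^2)·y' = 0,
so isolating y',
  dy/dx = -(2x - 3y)/(-3x + 3y^2) = (2x/3 - y)/(x - y^2)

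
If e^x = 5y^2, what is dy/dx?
Take d/dx of both sides. Since y is implicitly a function of x, the chain rule attaches a y' = dy/dx factor whenever we differentiate through y.

Set F(x, y) = (left side) − (right side), so the curve is F = 0. Differentiating each term of F:
  d/dx[-5y^2] = -10y·y'
  d/dx[e^(x)] = e^(x)

Collecting, the y'-free part is the partial derivative in x and the y' coefficient is the partial derivative in y:
  ∂F/∂x = e^(x)
  ∂F/∂y = -10y

so d/dx[F(x, y(x))] = ∂F/∂x + (∂F/∂y)·y' = 0. Rearranging,
  dy/dx = -(∂F/∂x)/(∂F/∂y) = -(e^(x))/(-10y) = e^(x)/(10y)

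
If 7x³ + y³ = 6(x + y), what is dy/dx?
Take d/dx of both sides. Since y is implicitly a function of x, the chain rule attaches a y' = dy/dx factor whenever we differentiate through y.

Set F(x, y) = (left side) − (right side), so the curve is F = 0. Differentiating each term of F:
  d/dx[7x^3] = 21x^2
  d/dx[-6x] = -6
  d/dx[y^3] = 3y^2·y'
  d/dx[-6y] = -6·y'

Collecting, the y'-free part is the partial derivative in x and the y' coefficient is the partial derivative in y:
  ∂F/∂x = 21x^2 - 6
  ∂F/∂y = 3y^2 - 6

so d/dx[F(x, y(x))] = ∂F/∂x + (∂F/∂y)·y' = 0. Rearranging,
  dy/dx = -(∂F/∂x)/(∂F/∂y) = -(21x^2 - 6)/(3y^2 - 6) = (2 - 7x^2)/(y^2 - 2)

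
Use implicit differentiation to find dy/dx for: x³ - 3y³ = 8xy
Differentiate the relation implicitly: treat y = y(x) and apply the chain rule, so every y-derivative picks up a y' = dy/dx factor.

With everything moved to the left-hand side, differentiate term by term:
  d/dx[x^3] = 3x^2
  d/dx[-8xy] = -8x·y' - 8y
  d/dx[-3y^3] = -9y^2·y'

Separating the contributions that come from x directly and those that come through y:
  without y':      3x^2 - 8y
  multiplying y':  -8x - 9y^2

so (3x^2 - 8y) + (-8x - 9y^2)·y' = 0, and therefore
  dy/dx = -(3x^2 - 8y)/(-8x - 9y^2) = (3x^2 - 8y)/(8x + 9y^2)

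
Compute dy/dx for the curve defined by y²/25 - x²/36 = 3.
Apply d/dx to both sides, remembering that y depends on x. Each occurrence of y therefore brings in a y' = dy/dx via the chain rule.

With F(x, y) equal to the left-hand side minus the right, differentiate F term by term:
  d/dx[-x^2/36] = -x/18
  d/dx[y^2/25] = 2y·y'/25
  d/dx[-3] = 0
Adding these up, d/dx[F] = 0 becomes
  (-x/18) + (2y/25)·y' = 0,
so isolating y',
  dy/dx = -(-x/18)/(2y/25) = 25x/(36y)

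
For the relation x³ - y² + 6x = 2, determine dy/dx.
Apply d/dx to both sides, remembering that y depends on x. Each occurrence of y therefore brings in a y' = dy/dx via the chain rule.

With F(x, y) equal to the left-hand side minus the right, differentiate F term by term:
  d/dx[x^3] = 3x^2
  d/dx[6x] = 6
  d/dx[-y^2] = -2y·y'
  d/dx[-2] = 0
Adding these up, d/dx[F] = 0 becomes
  (3x^2 + 6) + (-2y)·y' = 0,
so isolating y',
  dy/dx = -(3x^2 + 6)/(-2y) = 3(x^2 + 2)/(2y)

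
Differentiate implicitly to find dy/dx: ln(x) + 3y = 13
Take d/dx of both sides. Since y is implicitly a function of x, the chain rule attaches a y' = dy/dx factor whenever we differentiate through y.

Set F(x, y) = (left side) − (right side), so the curve is F = 0. Differentiating each term of F:
  d/dx[3y] = 3·y'
  d/dx[ln(x)] = 1/x
  d/dx[-13] = 0

Collecting, the y'-free part is the partial derivative in x and the y' coefficient is the partial derivative in y:
  ∂F/∂x = 1/x
  ∂F/∂y = 3

so d/dx[F(x, y(x))] = ∂F/∂x + (∂F/∂y)·y' = 0. Rearranging,
  dy/dx = -(∂F/∂x)/(∂F/∂y) = -(1/x)/(3) = -1/(3x)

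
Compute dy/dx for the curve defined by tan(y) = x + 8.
Differentiate the relation implicitly: treat y = y(x) and apply the chain rule, so every y-derivative picks up a y' = dy/dx factor.

With everything moved to the left-hand side, differentiate term by term:
  d/dx[-x] = -1
  d/dx[tan(y)] = y'(tan(y)^2 + 1)
  d/dx[-8] = 0

Separating the contributions that come from x directly and those that come through y:
  without y':      -1
  multiplying y':  tan(y)^2 + 1

so (-1) + (tan(y)^2 + 1)·y' = 0, and therefore
  dy/dx = -(-1)/(tan(y)^2 + 1) = cos(y)^2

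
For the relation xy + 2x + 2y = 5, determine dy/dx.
Differentiate the relation implicitly: treat y = y(x) and apply the chain rule, so every y-derivative picks up a y' = dy/dx factor.

With everything moved to the left-hand side, differentiate term by term:
  d/dx[xy] = x·y' + y
  d/dx[2x] = 2
  d/dx[2y] = 2·y'
  d/dx[-5] = 0

Separating the contributions that come from x directly and those that come through y:
  without y':      y + 2
  multiplying y':  x + 2

so (y + 2) + (x + 2)·y' = 0, and therefore
  dy/dx = -(y + 2)/(x + 2) = (-y - 2)/(x + 2)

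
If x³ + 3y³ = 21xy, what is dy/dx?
Apply d/dx to both sides, remembering that y depends on x. Each occurrence of y therefore brings in a y' = dy/dx via the chain rule.

With F(x, y) equal to the left-hand side minus the right, differentiate F term by term:
  d/dx[x^3] = 3x^2
  d/dx[-21xy] = -21x·y' - 21y
  d/dx[3y^3] = 9y^2·y'
Adding these up, d/dx[F] = 0 becomes
  (3x^2 - 21y) + (-21x + 9y^2)·y' = 0,
so isolating y',
  dy/dx = -(3x^2 - 21y)/(-21x + 9y^2) = (x^2 - 7y)/(7x - 3y^2)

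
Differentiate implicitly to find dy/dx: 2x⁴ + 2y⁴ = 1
Differentiate both sides with respect to x, treating y as y(x). By the chain rule, any term containing y contributes a factor of y' = dy/dx when we differentiate it.

Move every term to one side and write the relation as F(x, y) = 0. Term by term,
  d/dx[2x^4] = 8x^3
  d/dx[2y^4] = 8y^3·y'
  d/dx[-1] = 0

The pieces without y' make up ∂F/∂x and the coefficient of y' is ∂F/∂y:
  ∂F/∂x = 8x^3,
  ∂F/∂y = 8y^3.

Since d/dx[F] = ∂F/∂x + (∂F/∂y)·y' = 0, solve for y':
  (∂F/∂y)·y' = -∂F/∂x
  dy/dx = -(∂F/∂x)/(∂F/∂y) = -(8x^3)/(8y^3) = -x^3/y^3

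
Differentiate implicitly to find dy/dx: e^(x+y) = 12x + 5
Apply d/dx to both sides, remembering that y depends on x. Each occurrence of y therefore brings in a y' = dy/dx via the chain rule.

With F(x, y) equal to the left-hand side minus the right, differentiate F term by term:
  d/dx[-12x] = -12
  d/dx[e^(x + y)] = (y' + 1)·e^(x + y)
  d/dx[-5] = 0
Adding these up, d/dx[F] = 0 becomes
  (e^(x + y) - 12) + (e^(x + y))·y' = 0,
so isolating y',
  dy/dx = -(e^(x + y) - 12)/(e^(x + y)) = 12e^(-x - y) - 1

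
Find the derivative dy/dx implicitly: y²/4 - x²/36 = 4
Take d/dx of both sides. Since y is implicitly a function of x, the chain rule attaches a y' = dy/dx factor whenever we differentiate through y.

Set F(x, y) = (left side) − (right side), so the curve is F = 0. Differentiating each term of F:
  d/dx[-x^2/36] = -x/18
  d/dx[y^2/4] = y·y'/2
  d/dx[-4] = 0

Collecting, the y'-free part is the partial derivative in x and the y' coefficient is the partial derivative in y:
  ∂F/∂x = -x/18
  ∂F/∂y = y/2

so d/dx[F(x, y(x))] = ∂F/∂x + (∂F/∂y)·y' = 0. Rearranging,
  dy/dx = -(∂F/∂x)/(∂F/∂y) = -(-x/18)/(y/2) = x/(9y)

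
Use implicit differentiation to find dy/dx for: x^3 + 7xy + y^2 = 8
Differentiate the relation implicitly: treat y = y(x) and apply the chain rule, so every y-derivative picks up a y' = dy/dx factor.

With everything moved to the left-hand side, differentiate term by term:
  d/dx[x^3] = 3x^2
  d/dx[7xy] = 7x·y' + 7y
  d/dx[y^2] = 2y·y'
  d/dx[-8] = 0

Separating the contributions that come from x directly and those that come through y:
  without y':      3x^2 + 7y
  multiplying y':  7x + 2y

so (3x^2 + 7y) + (7x + 2y)·y' = 0, and therefore
  dy/dx = -(3x^2 + 7y)/(7x + 2y) = (-3x^2 - 7y)/(7x + 2y)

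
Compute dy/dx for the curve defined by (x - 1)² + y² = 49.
Differentiate the relation implicitly: treat y = y(x) and apply the chain rule, so every y-derivative picks up a y' = dy/dx factor.

With everything moved to the left-hand side, differentiate term by term:
  d/dx[y^2] = 2y·y'
  d/dx[(x - 1)^2] = 2x - 2
  d/dx[-49] = 0

Separating the contributions that come from x directly and those that come through y:
  without y':      2x - 2
  multiplying y':  2y

so (2x - 2) + (2y)·y' = 0, and therefore
  dy/dx = -(2x - 2)/(2y) = (1 - x)/y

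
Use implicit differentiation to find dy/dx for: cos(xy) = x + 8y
Take d/dx of both sides. Since y is implicitly a function of x, the chain rule attaches a y' = dy/dx factor whenever we differentiate through y.

Set F(x, y) = (left side) − (right side), so the curve is F = 0. Differentiating each term of F:
  d/dx[-x] = -1
  d/dx[-8y] = -8·y'
  d/dx[cos(xy)] = -(x·y' + y)·sin(xy)

Collecting, the y'-free part is the partial derivative in x and the y' coefficient is the partial derivative in y:
  ∂F/∂x = -y·sin(xy) - 1
  ∂F/∂y = -x·sin(xy) - 8

so d/dx[F(x, y(x))] = ∂F/∂x + (∂F/∂y)·y' = 0. Rearranging,
  dy/dx = -(∂F/∂x)/(∂F/∂y) = -(-y·sin(xy) - 1)/(-x·sin(xy) - 8) = -(y·sin(xy) + 1)/(x·sin(xy) + 8)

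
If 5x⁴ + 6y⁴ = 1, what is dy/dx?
Take d/dx of both sides. Since y is implicitly a function of x, the chain rule attaches a y' = dy/dx factor whenever we differentiate through y.

Set F(x, y) = (left side) − (right side), so the curve is F = 0. Differentiating each term of F:
  d/dx[5x^4] = 20x^3
  d/dx[6y^4] = 24y^3·y'
  d/dx[-1] = 0

Collecting, the y'-free part is the partial derivative in x and the y' coefficient is the partial derivative in y:
  ∂F/∂x = 20x^3
  ∂F/∂y = 24y^3

so d/dx[F(x, y(x))] = ∂F/∂x + (∂F/∂y)·y' = 0. Rearranging,
  dy/dx = -(∂F/∂x)/(∂F/∂y) = -(20x^3)/(24y^3) = -5x^3/(6y^3)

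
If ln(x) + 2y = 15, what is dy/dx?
Apply d/dx to both sides, remembering that y depends on x. Each occurrence of y therefore brings in a y' = dy/dx via the chain rule.

With F(x, y) equal to the left-hand side minus the right, differentiate F term by term:
  d/dx[2y] = 2·y'
  d/dx[ln(x)] = 1/x
  d/dx[-15] = 0
Adding these up, d/dx[F] = 0 becomes
  (1/x) + (2)·y' = 0,
so isolating y',
  dy/dx = -(1/x)/(2) = -1/(2x)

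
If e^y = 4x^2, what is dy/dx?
Apply d/dx to both sides, remembering that y depends on x. Each occurrence of y therefore brings in a y' = dy/dx via the chain rule.

With F(x, y) equal to the left-hand side minus the right, differentiate F term by term:
  d/dx[-4x^2] = -8x
  d/dx[e^(y)] = y'·e^(y)
Adding these up, d/dx[F] = 0 becomes
  (-8x) + (e^(y))·y' = 0,
so isolating y',
  dy/dx = -(-8x)/(e^(y)) = 8x·e^(-y)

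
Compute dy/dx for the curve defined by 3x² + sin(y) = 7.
Differentiate the relation implicitly: treat y = y(x) and apply the chain rule, so every y-derivative picks up a y' = dy/dx factor.

With everything moved to the left-hand side, differentiate term by term:
  d/dx[3x^2] = 6x
  d/dx[sin(y)] = y'·cos(y)
  d/dx[-7] = 0

Separating the contributions that come from x directly and those that come through y:
  without y':      6x
  multiplying y':  cos(y)

so (6x) + (cos(y))·y' = 0, and therefore
  dy/dx = -(6x)/(cos(y)) = -6x/cos(y)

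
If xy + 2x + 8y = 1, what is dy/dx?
Apply d/dx to both sides, remembering that y depends on x. Each occurrence of y therefore brings in a y' = dy/dx via the chain rule.

With F(x, y) equal to the left-hand side minus the right, differentiate F term by term:
  d/dx[xy] = x·y' + y
  d/dx[2x] = 2
  d/dx[8y] = 8·y'
  d/dx[-1] = 0
Adding these up, d/dx[F] = 0 becomes
  (y + 2) + (x + 8)·y' = 0,
so isolating y',
  dy/dx = -(y + 2)/(x + 8) = (-y - 2)/(x + 8)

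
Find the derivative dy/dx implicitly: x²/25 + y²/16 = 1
Differentiate both sides with respect to x, treating y as y(x). By the chain rule, any term containing y contributes a factor of y' = dy/dx when we differentiate it.

Move every term to one side and write the relation as F(x, y) = 0. Term by term,
  d/dx[x^2/25] = 2x/25
  d/dx[y^2/16] = y·y'/8
  d/dx[-1] = 0

The pieces without y' make up ∂F/∂x and the coefficient of y' is ∂F/∂y:
  ∂F/∂x = 2x/25,
  ∂F/∂y = y/8.

Since d/dx[F] = ∂F/∂x + (∂F/∂y)·y' = 0, solve for y':
  (∂F/∂y)·y' = -∂F/∂x
  dy/dx = -(∂F/∂x)/(∂F/∂y) = -(2x/25)/(y/8) = -16x/(25y)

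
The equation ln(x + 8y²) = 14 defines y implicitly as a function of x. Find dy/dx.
Differentiate the relation implicitly: treat y = y(x) and apply the chain rule, so every y-derivative picks up a y' = dy/dx factor.

With everything moved to the left-hand side, differentiate term by term:
  d/dx[ln(x + 8y^2)] = (16y·y' + 1)/(x + 8y^2)
  d/dx[-14] = 0

Separating the contributions that come from x directly and those that come through y:
  without y':      1/(x + 8y^2)
  multiplying y':  16y/(x + 8y^2)

so (1/(x + 8y^2)) + (16y/(x + 8y^2))·y' = 0, and therefore
  dy/dx = -(1/(x + 8y^2))/(16y/(x + 8y^2)) = -1/(16y)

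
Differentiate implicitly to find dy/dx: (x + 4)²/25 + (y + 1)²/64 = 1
Differentiate both sides with respect to x, treating y as y(x). By the chain rule, any term containing y contributes a factor of y' = dy/dx when we differentiate it.

Move every term to one side and write the relation as F(x, y) = 0. Term by term,
  d/dx[(x + 4)^2/25] = 2x/25 + 8/25
  d/dx[(y + 1)^2/64] = y'(y + 1)/32
  d/dx[-1] = 0

The pieces without y' make up ∂F/∂x and the coefficient of y' is ∂F/∂y:
  ∂F/∂x = 2x/25 + 8/25,
  ∂F/∂y = y/32 + 1/32.

Since d/dx[F] = ∂F/∂x + (∂F/∂y)·y' = 0, solve for y':
  (∂F/∂y)·y' = -∂F/∂x
  dy/dx = -(∂F/∂x)/(∂F/∂y) = -(2x/25 + 8/25)/(y/32 + 1/32)
        = -(2(x + 4)/25)/((y + 1)/32) = 64(-x - 4)/(25(y + 1))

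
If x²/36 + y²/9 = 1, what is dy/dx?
Differentiate both sides with respect to x, treating y as y(x). By the chain rule, any term containing y contributes a factor of y' = dy/dx when we differentiate it.

Move every term to one side and write the relation as F(x, y) = 0. Term by term,
  d/dx[x^2/36] = x/18
  d/dx[y^2/9] = 2y·y'/9
  d/dx[-1] = 0

The pieces without y' make up ∂F/∂x and the coefficient of y' is ∂F/∂y:
  ∂F/∂x = x/18,
  ∂F/∂y = 2y/9.

Since d/dx[F] = ∂F/∂x + (∂F/∂y)·y' = 0, solve for y':
  (∂F/∂y)·y' = -∂F/∂x
  dy/dx = -(∂F/∂x)/(∂F/∂y) = -(x/18)/(2y/9) = -x/(4y)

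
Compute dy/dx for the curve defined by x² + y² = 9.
Differentiate the relation implicitly: treat y = y(x) and apply the chain rule, so every y-derivative picks up a y' = dy/dx factor.

With everything moved to the left-hand side, differentiate term by term:
  d/dx[x^2] = 2x
  d/dx[y^2] = 2y·y'
  d/dx[-9] = 0

Separating the contributions that come from x directly and those that come through y:
  without y':      2x
  multiplying y':  2y

so (2x) + (2y)·y' = 0, and therefore
  dy/dx = -(2x)/(2y) = -x/y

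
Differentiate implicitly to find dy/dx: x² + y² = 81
Differentiate the relation implicitly: treat y = y(x) and apply the chain rule, so every y-derivative picks up a y' = dy/dx factor.

With everything moved to the left-hand side, differentiate term by term:
  d/dx[x^2] = 2x
  d/dx[y^2] = 2y·y'
  d/dx[-81] = 0

Separating the contributions that come from x directly and those that come through y:
  without y':      2x
  multiplying y':  2y

so (2x) + (2y)·y' = 0, and therefore
  dy/dx = -(2x)/(2y) = -x/y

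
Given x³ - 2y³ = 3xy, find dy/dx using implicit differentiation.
Take d/dx of both sides. Since y is implicitly a function of x, the chain rule attaches a y' = dy/dx factor whenever we differentiate through y.

Set F(x, y) = (left side) − (right side), so the curve is F = 0. Differentiating each term of F:
  d/dx[x^3] = 3x^2
  d/dx[-3xy] = -3x·y' - 3y
  d/dx[-2y^3] = -6y^2·y'

Collecting, the y'-free part is the partial derivative in x and the y' coefficient is the partial derivative in y:
  ∂F/∂x = 3x^2 - 3y
  ∂F/∂y = -3x - 6y^2

so d/dx[F(x, y(x))] = ∂F/∂x + (∂F/∂y)·y' = 0. Rearranging,
  dy/dx = -(∂F/∂x)/(∂F/∂y) = -(3x^2 - 3y)/(-3x - 6y^2) = (x^2 - y)/(x + 2y^2)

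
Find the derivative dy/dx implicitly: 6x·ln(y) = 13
Differentiate the relation implicitly: treat y = y(x) and apply the chain rule, so every y-derivative picks up a y' = dy/dx factor.

With everything moved to the left-hand side, differentiate term by term:
  d/dx[6x·ln(y)] = 6x·y'/y + 6ln(y)
  d/dx[-13] = 0

Separating the contributions that come from x directly and those that come through y:
  without y':      6ln(y)
  multiplying y':  6x/y

so (6ln(y)) + (6x/y)·y' = 0, and therefore
  dy/dx = -(6ln(y))/(6x/y) = -y·ln(y)/x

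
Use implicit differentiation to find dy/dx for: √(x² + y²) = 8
Differentiate both sides with respect to x, treating y as y(x). By the chain rule, any term containing y contributes a factor of y' = dy/dx when we differentiate it.

Move every term to one side and write the relation as F(x, y) = 0. Term by term,
  d/dx[√(x^2 + y^2)] = (x + y·y')/√(x^2 + y^2)
  d/dx[-8] = 0

The pieces without y' make up ∂F/∂x and the coefficient of y' is ∂F/∂y:
  ∂F/∂x = x/√(x^2 + y^2),
  ∂F/∂y = y/√(x^2 + y^2).

Since d/dx[F] = ∂F/∂x + (∂F/∂y)·y' = 0, solve for y':
  (∂F/∂y)·y' = -∂F/∂x
  dy/dx = -(∂F/∂x)/(∂F/∂y) = -(x/√(x^2 + y^2))/(y/√(x^2 + y^2)) = -x/y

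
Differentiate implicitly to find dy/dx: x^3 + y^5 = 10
Apply d/dx to both sides, remembering that y depends on x. Each occurrence of y therefore brings in a y' = dy/dx via the chain rule.

With F(x, y) equal to the left-hand side minus the right, differentiate F term by term:
  d/dx[x^3] = 3x^2
  d/dx[y^5] = 5y^4·y'
  d/dx[-10] = 0
Adding these up, d/dx[F] = 0 becomes
  (3x^2) + (5y^4)·y' = 0,
so isolating y',
  dy/dx = -(3x^2)/(5y^4) = -3x^2/(5y^4)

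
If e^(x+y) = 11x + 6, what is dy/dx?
Take d/dx of both sides. Since y is implicitly a function of x, the chain rule attaches a y' = dy/dx factor whenever we differentiate through y.

Set F(x, y) = (left side) − (right side), so the curve is F = 0. Differentiating each term of F:
  d/dx[-11x] = -11
  d/dx[e^(x + y)] = (y' + 1)·e^(x + y)
  d/dx[-6] = 0

Collecting, the y'-free part is the partial derivative in x and the y' coefficient is the partial derivative in y:
  ∂F/∂x = e^(x + y) - 11
  ∂F/∂y = e^(x + y)

so d/dx[F(x, y(x))] = ∂F/∂x + (∂F/∂y)·y' = 0. Rearranging,
  dy/dx = -(∂F/∂x)/(∂F/∂y) = -(e^(x + y) - 11)/(e^(x + y)) = 11e^(-x - y) - 1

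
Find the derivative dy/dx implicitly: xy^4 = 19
Apply d/dx to both sides, remembering that y depends on x. Each occurrence of y therefore brings in a y' = dy/dx via the chain rule.

With F(x, y) equal to the left-hand side minus the right, differentiate F term by term:
  d/dx[xy^4] = 4xy^3·y' + y^4
  d/dx[-19] = 0
Adding these up, d/dx[F] = 0 becomes
  (y^4) + (4xy^3)·y' = 0,
so isolating y',
  dy/dx = -(y^4)/(4xy^3) = -y/(4x)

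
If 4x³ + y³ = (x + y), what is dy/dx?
Apply d/dx to both sides, remembering that y depends on x. Each occurrence of y therefore brings in a y' = dy/dx via the chain rule.

With F(x, y) equal to the left-hand side minus the right, differentiate F term by term:
  d/dx[4x^3] = 12x^2
  d/dx[-x] = -1
  d/dx[y^3] = 3y^2·y'
  d/dx[-y] = -y'
Adding these up, d/dx[F] = 0 becomes
  (12x^2 - 1) + (3y^2 - 1)·y' = 0,
so isolating y',
  dy/dx = -(12x^2 - 1)/(3y^2 - 1) = (1 - 12x^2)/(3y^2 - 1)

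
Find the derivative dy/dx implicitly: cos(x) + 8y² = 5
Differentiate both sides with respect to x, treating y as y(x). By the chain rule, any term containing y contributes a factor of y' = dy/dx when we differentiate it.

Move every term to one side and write the relation as F(x, y) = 0. Term by term,
  d/dx[8y^2] = 16y·y'
  d/dx[cos(x)] = -sin(x)
  d/dx[-5] = 0

The pieces without y' make up ∂F/∂x and the coefficient of y' is ∂F/∂y:
  ∂F/∂x = -sin(x),
  ∂F/∂y = 16y.

Since d/dx[F] = ∂F/∂x + (∂F/∂y)·y' = 0, solve for y':
  (∂F/∂y)·y' = -∂F/∂x
  dy/dx = -(∂F/∂x)/(∂F/∂y) = -(-sin(x))/(16y) = sin(x)/(16y)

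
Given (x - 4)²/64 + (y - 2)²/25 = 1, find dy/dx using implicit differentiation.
Take d/dx of both sides. Since y is implicitly a function of x, the chain rule attaches a y' = dy/dx factor whenever we differentiate through y.

Set F(x, y) = (left side) − (right side), so the curve is F = 0. Differentiating each term of F:
  d/dx[(x - 4)^2/64] = x/32 - 1/8
  d/dx[(y - 2)^2/25] = 2·y'(y - 2)/25
  d/dx[-1] = 0

Collecting, the y'-free part is the partial derivative in x and the y' coefficient is the partial derivative in y:
  ∂F/∂x = x/32 - 1/8
  ∂F/∂y = 2y/25 - 4/25

so d/dx[F(x, y(x))] = ∂F/∂x + (∂F/∂y)·y' = 0. Rearranging,
  dy/dx = -(∂F/∂x)/(∂F/∂y) = -(x/32 - 1/8)/(2y/25 - 4/25)
        = -((x - 4)/32)/(2(y - 2)/25) = 25(4 - x)/(64(y - 2))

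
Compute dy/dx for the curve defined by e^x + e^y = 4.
Differentiate the relation implicitly: treat y = y(x) and apply the chain rule, so every y-derivative picks up a y' = dy/dx factor.

With everything moved to the left-hand side, differentiate term by term:
  d/dx[e^(x)] = e^(x)
  d/dx[e^(y)] = y'·e^(y)
  d/dx[-4] = 0

Separating the contributions that come from x directly and those that come through y:
  without y':      e^(x)
  multiplying y':  e^(y)

so (e^(x)) + (e^(y))·y' = 0, and therefore
  dy/dx = -(e^(x))/(e^(y)) = -e^(x - y)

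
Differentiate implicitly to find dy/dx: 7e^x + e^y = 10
Differentiate the relation implicitly: treat y = y(x) and apply the chain rule, so every y-derivative picks up a y' = dy/dx factor.

With everything moved to the left-hand side, differentiate term by term:
  d/dx[7e^(x)] = 7e^(x)
  d/dx[e^(y)] = y'·e^(y)
  d/dx[-10] = 0

Separating the contributions that come from x directly and those that come through y:
  without y':      7e^(x)
  multiplying y':  e^(y)

so (7e^(x)) + (e^(y))·y' = 0, and therefore
  dy/dx = -(7e^(x))/(e^(y)) = -7e^(x - y)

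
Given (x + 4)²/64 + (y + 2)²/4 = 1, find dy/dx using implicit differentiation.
Apply d/dx to both sides, remembering that y depends on x. Each occurrence of y therefore brings in a y' = dy/dx via the chain rule.

With F(x, y) equal to the left-hand side minus the right, differentiate F term by term:
  d/dx[(x + 4)^2/64] = x/32 + 1/8
  d/dx[(y + 2)^2/4] = y'(y + 2)/2
  d/dx[-1] = 0
Adding these up, d/dx[F] = 0 becomes
  (x/32 + 1/8) + (y/2 + 1)·y' = 0,
so isolating y',
  dy/dx = -(x/32 + 1/8)/(y/2 + 1)
        = -((x + 4)/32)/((y + 2)/2) = (-x - 4)/(16(y + 2))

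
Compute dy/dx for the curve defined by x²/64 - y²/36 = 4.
Differentiate both sides with respect to x, treating y as y(x). By the chain rule, any term containing y contributes a factor of y' = dy/dx when we differentiate it.

Move every term to one side and write the relation as F(x, y) = 0. Term by term,
  d/dx[x^2/64] = x/32
  d/dx[-y^2/36] = -y·y'/18
  d/dx[-4] = 0

The pieces without y' make up ∂F/∂x and the coefficient of y' is ∂F/∂y:
  ∂F/∂x = x/32,
  ∂F/∂y = -y/18.

Since d/dx[F] = ∂F/∂x + (∂F/∂y)·y' = 0, solve for y':
  (∂F/∂y)·y' = -∂F/∂x
  dy/dx = -(∂F/∂x)/(∂F/∂y) = -(x/32)/(-y/18) = 9x/(16y)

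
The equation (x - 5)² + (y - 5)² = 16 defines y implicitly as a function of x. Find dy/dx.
Differentiate both sides with respect to x, treating y as y(x). By the chain rule, any term containing y contributes a factor of y' = dy/dx when we differentiate it.

Move every term to one side and write the relation as F(x, y) = 0. Term by term,
  d/dx[(x - 5)^2] = 2x - 10
  d/dx[(y - 5)^2] = 2·y'(y - 5)
  d/dx[-16] = 0

The pieces without y' make up ∂F/∂x and the coefficient of y' is ∂F/∂y:
  ∂F/∂x = 2x - 10,
  ∂F/∂y = 2y - 10.

Since d/dx[F] = ∂F/∂x + (∂F/∂y)·y' = 0, solve for y':
  (∂F/∂y)·y' = -∂F/∂x
  dy/dx = -(∂F/∂x)/(∂F/∂y) = -(2x - 10)/(2y - 10) = (5 - x)/(y - 5)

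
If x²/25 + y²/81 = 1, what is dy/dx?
Differentiate both sides with respect to x, treating y as y(x). By the chain rule, any term containing y contributes a factor of y' = dy/dx when we differentiate it.

Move every term to one side and write the relation as F(x, y) = 0. Term by term,
  d/dx[x^2/25] = 2x/25
  d/dx[y^2/81] = 2y·y'/81
  d/dx[-1] = 0

The pieces without y' make up ∂F/∂x and the coefficient of y' is ∂F/∂y:
  ∂F/∂x = 2x/25,
  ∂F/∂y = 2y/81.

Since d/dx[F] = ∂F/∂x + (∂F/∂y)·y' = 0, solve for y':
  (∂F/∂y)·y' = -∂F/∂x
  dy/dx = -(∂F/∂x)/(∂F/∂y) = -(2x/25)/(2y/81) = -81x/(25y)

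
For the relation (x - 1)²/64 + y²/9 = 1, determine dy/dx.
Apply d/dx to both sides, remembering that y depends on x. Each occurrence of y therefore brings in a y' = dy/dx via the chain rule.

With F(x, y) equal to the left-hand side minus the right, differentiate F term by term:
  d/dx[y^2/9] = 2y·y'/9
  d/dx[(x - 1)^2/64] = x/32 - 1/32
  d/dx[-1] = 0
Adding these up, d/dx[F] = 0 becomes
  (x/32 - 1/32) + (2y/9)·y' = 0,
so isolating y',
  dy/dx = -(x/32 - 1/32)/(2y/9)
        = -((x - 1)/32)/(2y/9) = 9(1 - x)/(64y)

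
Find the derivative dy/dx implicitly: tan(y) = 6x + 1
Take d/dx of both sides. Since y is implicitly a function of x, the chain rule attaches a y' = dy/dx factor whenever we differentiate through y.

Set F(x, y) = (left side) − (right side), so the curve is F = 0. Differentiating each term of F:
  d/dx[-6x] = -6
  d/dx[tan(y)] = y'(tan(y)^2 + 1)
  d/dx[-1] = 0

Collecting, the y'-free part is the partial derivative in x and the y' coefficient is the partial derivative in y:
  ∂F/∂x = -6
  ∂F/∂y = tan(y)^2 + 1

so d/dx[F(x, y(x))] = ∂F/∂x + (∂F/∂y)·y' = 0. Rearranging,
  dy/dx = -(∂F/∂x)/(∂F/∂y) = -(-6)/(tan(y)^2 + 1) = 6cos(y)^2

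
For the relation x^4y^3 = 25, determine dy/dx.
Differentiate the relation implicitly: treat y = y(x) and apply the chain rule, so every y-derivative picks up a y' = dy/dx factor.

With everything moved to the left-hand side, differentiate term by term:
  d/dx[x^4y^3] = 3x^4y^2·y' + 4x^3y^3
  d/dx[-25] = 0

Separating the contributions that come from x directly and those that come through y:
  without y':      4x^3y^3
  multiplying y':  3x^4y^2

so (4x^3y^3) + (3x^4y^2)·y' = 0, and therefore
  dy/dx = -(4x^3y^3)/(3x^4y^2) = -4y/(3x)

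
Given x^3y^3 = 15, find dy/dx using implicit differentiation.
Differentiate the relation implicitly: treat y = y(x) and apply the chain rule, so every y-derivative picks up a y' = dy/dx factor.

With everything moved to the left-hand side, differentiate term by term:
  d/dx[x^3y^3] = 3x^3y^2·y' + 3x^2y^3
  d/dx[-15] = 0

Separating the contributions that come from x directly and those that come through y:
  without y':      3x^2y^3
  multiplying y':  3x^3y^2

so (3x^2y^3) + (3x^3y^2)·y' = 0, and therefore
  dy/dx = -(3x^2y^3)/(3x^3y^2) = -y/x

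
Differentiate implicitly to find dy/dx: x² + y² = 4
Take d/dx of both sides. Since y is implicitly a function of x, the chain rule attaches a y' = dy/dx factor whenever we differentiate through y.

Set F(x, y) = (left side) − (right side), so the curve is F = 0. Differentiating each term of F:
  d/dx[x^2] = 2x
  d/dx[y^2] = 2y·y'
  d/dx[-4] = 0

Collecting, the y'-free part is the partial derivative in x and the y' coefficient is the partial derivative in y:
  ∂F/∂x = 2x
  ∂F/∂y = 2y

so d/dx[F(x, y(x))] = ∂F/∂x + (∂F/∂y)·y' = 0. Rearranging,
  dy/dx = -(∂F/∂x)/(∂F/∂y) = -(2x)/(2y) = -x/y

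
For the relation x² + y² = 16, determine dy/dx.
Differentiate the relation implicitly: treat y = y(x) and apply the chain rule, so every y-derivative picks up a y' = dy/dx factor.

With everything moved to the left-hand side, differentiate term by term:
  d/dx[x^2] = 2x
  d/dx[y^2] = 2y·y'
  d/dx[-16] = 0

Separating the contributions that come from x directly and those that come through y:
  without y':      2x
  multiplying y':  2y

so (2x) + (2y)·y' = 0, and therefore
  dy/dx = -(2x)/(2y) = -x/y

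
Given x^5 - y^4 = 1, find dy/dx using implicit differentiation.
Differentiate the relation implicitly: treat y = y(x) and apply the chain rule, so every y-derivative picks up a y' = dy/dx factor.

With everything moved to the left-hand side, differentiate term by term:
  d/dx[x^5] = 5x^4
  d/dx[-y^4] = -4y^3·y'
  d/dx[-1] = 0

Separating the contributions that come from x directly and those that come through y:
  without y':      5x^4
  multiplying y':  -4y^3

so (5x^4) + (-4y^3)·y' = 0, and therefore
  dy/dx = -(5x^4)/(-4y^3) = 5x^4/(4y^3)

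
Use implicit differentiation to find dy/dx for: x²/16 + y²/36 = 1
Take d/dx of both sides. Since y is implicitly a function of x, the chain rule attaches a y' = dy/dx factor whenever we differentiate through y.

Set F(x, y) = (left side) − (right side), so the curve is F = 0. Differentiating each term of F:
  d/dx[x^2/16] = x/8
  d/dx[y^2/36] = y·y'/18
  d/dx[-1] = 0

Collecting, the y'-free part is the partial derivative in x and the y' coefficient is the partial derivative in y:
  ∂F/∂x = x/8
  ∂F/∂y = y/18

so d/dx[F(x, y(x))] = ∂F/∂x + (∂F/∂y)·y' = 0. Rearranging,
  dy/dx = -(∂F/∂x)/(∂F/∂y) = -(x/8)/(y/18) = -9x/(4y)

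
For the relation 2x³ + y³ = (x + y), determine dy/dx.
Differentiate the relation implicitly: treat y = y(x) and apply the chain rule, so every y-derivative picks up a y' = dy/dx factor.

With everything moved to the left-hand side, differentiate term by term:
  d/dx[2x^3] = 6x^2
  d/dx[-x] = -1
  d/dx[y^3] = 3y^2·y'
  d/dx[-y] = -y'

Separating the contributions that come from x directly and those that come through y:
  without y':      6x^2 - 1
  multiplying y':  3y^2 - 1

so (6x^2 - 1) + (3y^2 - 1)·y' = 0, and therefore
  dy/dx = -(6x^2 - 1)/(3y^2 - 1) = (1 - 6x^2)/(3y^2 - 1)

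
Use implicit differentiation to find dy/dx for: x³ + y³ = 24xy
Differentiate the relation implicitly: treat y = y(x) and apply the chain rule, so every y-derivative picks up a y' = dy/dx factor.

With everything moved to the left-hand side, differentiate term by term:
  d/dx[x^3] = 3x^2
  d/dx[-24xy] = -24x·y' - 24y
  d/dx[y^3] = 3y^2·y'

Separating the contributions that come from x directly and those that come through y:
  without y':      3x^2 - 24y
  multiplying y':  -24x + 3y^2

so (3x^2 - 24y) + (-24x + 3y^2)·y' = 0, and therefore
  dy/dx = -(3x^2 - 24y)/(-24x + 3y^2) = (x^2 - 8y)/(8x - y^2)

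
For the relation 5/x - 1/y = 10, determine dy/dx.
Take d/dx of both sides. Since y is implicitly a function of x, the chain rule attaches a y' = dy/dx factor whenever we differentiate through y.

Set F(x, y) = (left side) − (right side), so the curve is F = 0. Differentiating each term of F:
  d/dx[-1/y] = y'/y^2
  d/dx[5/x] = -5/x^2
  d/dx[-10] = 0

Collecting, the y'-free part is the partial derivative in x and the y' coefficient is the partial derivative in y:
  ∂F/∂x = -5/x^2
  ∂F/∂y = y^(-2)

so d/dx[F(x, y(x))] = ∂F/∂x + (∂F/∂y)·y' = 0. Rearranging,
  dy/dx = -(∂F/∂x)/(∂F/∂y) = -(-5/x^2)/(y^(-2)) = 5y^2/x^2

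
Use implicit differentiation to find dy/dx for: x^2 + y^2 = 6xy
Apply d/dx to both sides, remembering that y depends on x. Each occurrence of y therefore brings in a y' = dy/dx via the chain rule.

With F(x, y) equal to the left-hand side minus the right, differentiate F term by term:
  d/dx[x^2] = 2x
  d/dx[-6xy] = -6x·y' - 6y
  d/dx[y^2] = 2y·y'
Adding these up, d/dx[F] = 0 becomes
  (2x - 6y) + (-6x + 2y)·y' = 0,
so isolating y',
  dy/dx = -(2x - 6y)/(-6x + 2y) = (x - 3y)/(3x - y)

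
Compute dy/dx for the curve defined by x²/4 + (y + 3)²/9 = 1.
Apply d/dx to both sides, remembering that y depends on x. Each occurrence of y therefore brings in a y' = dy/dx via the chain rule.

With F(x, y) equal to the left-hand side minus the right, differentiate F term by term:
  d/dx[x^2/4] = x/2
  d/dx[(y + 3)^2/9] = 2·y'(y + 3)/9
  d/dx[-1] = 0
Adding these up, d/dx[F] = 0 becomes
  (x/2) + (2y/9 + 2/3)·y' = 0,
so isolating y',
  dy/dx = -(x/2)/(2y/9 + 2/3)
        = -(x/2)/(2(y + 3)/9) = -9x/(4y + 12)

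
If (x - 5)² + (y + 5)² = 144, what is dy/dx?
Take d/dx of both sides. Since y is implicitly a function of x, the chain rule attaches a y' = dy/dx factor whenever we differentiate through y.

Set F(x, y) = (left side) − (right side), so the curve is F = 0. Differentiating each term of F:
  d/dx[(x - 5)^2] = 2x - 10
  d/dx[(y + 5)^2] = 2·y'(y + 5)
  d/dx[-144] = 0

Collecting, the y'-free part is the partial derivative in x and the y' coefficient is the partial derivative in y:
  ∂F/∂x = 2x - 10
  ∂F/∂y = 2y + 10

so d/dx[F(x, y(x))] = ∂F/∂x + (∂F/∂y)·y' = 0. Rearranging,
  dy/dx = -(∂F/∂x)/(∂F/∂y) = -(2x - 10)/(2y + 10) = (5 - x)/(y + 5)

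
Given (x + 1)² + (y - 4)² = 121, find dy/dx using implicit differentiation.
Apply d/dx to both sides, remembering that y depends on x. Each occurrence of y therefore brings in a y' = dy/dx via the chain rule.

With F(x, y) equal to the left-hand side minus the right, differentiate F term by term:
  d/dx[(x + 1)^2] = 2x + 2
  d/dx[(y - 4)^2] = 2·y'(y - 4)
  d/dx[-121] = 0
Adding these up, d/dx[F] = 0 becomes
  (2x + 2) + (2y - 8)·y' = 0,
so isolating y',
  dy/dx = -(2x + 2)/(2y - 8) = (-x - 1)/(y - 4)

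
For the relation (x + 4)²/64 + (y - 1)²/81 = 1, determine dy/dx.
Differentiate the relation implicitly: treat y = y(x) and apply the chain rule, so every y-derivative picks up a y' = dy/dx factor.

With everything moved to the left-hand side, differentiate term by term:
  d/dx[(x + 4)^2/64] = x/32 + 1/8
  d/dx[(y - 1)^2/81] = 2·y'(y - 1)/81
  d/dx[-1] = 0

Separating the contributions that come from x directly and those that come through y:
  without y':      x/32 + 1/8
  multiplying y':  2y/81 - 2/81

so (x/32 + 1/8) + (2y/81 - 2/81)·y' = 0, and therefore
  dy/dx = -(x/32 + 1/8)/(2y/81 - 2/81)
        = -((x + 4)/32)/(2(y - 1)/81) = 81(-x - 4)/(64(y - 1))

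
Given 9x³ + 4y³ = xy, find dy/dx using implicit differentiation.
Differentiate both sides with respect to x, treating y as y(x). By the chain rule, any term containing y contributes a factor of y' = dy/dx when we differentiate it.

Move every term to one side and write the relation as F(x, y) = 0. Term by term,
  d/dx[9x^3] = 27x^2
  d/dx[-xy] = -x·y' - y
  d/dx[4y^3] = 12y^2·y'

The pieces without y' make up ∂F/∂x and the coefficient of y' is ∂F/∂y:
  ∂F/∂x = 27x^2 - y,
  ∂F/∂y = -x + 12y^2.

Since d/dx[F] = ∂F/∂x + (∂F/∂y)·y' = 0, solve for y':
  (∂F/∂y)·y' = -∂F/∂x
  dy/dx = -(∂F/∂x)/(∂F/∂y) = -(27x^2 - y)/(-x + 12y^2) = (27x^2 - y)/(x - 12y^2)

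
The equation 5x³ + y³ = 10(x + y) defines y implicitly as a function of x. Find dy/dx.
Differentiate the relation implicitly: treat y = y(x) and apply the chain rule, so every y-derivative picks up a y' = dy/dx factor.

With everything moved to the left-hand side, differentiate term by term:
  d/dx[5x^3] = 15x^2
  d/dx[-10x] = -10
  d/dx[y^3] = 3y^2·y'
  d/dx[-10y] = -10·y'

Separating the contributions that come from x directly and those that come through y:
  without y':      15x^2 - 10
  multiplying y':  3y^2 - 10

so (15x^2 - 10) + (3y^2 - 10)·y' = 0, and therefore
  dy/dx = -(15x^2 - 10)/(3y^2 - 10) = 5(2 - 3x^2)/(3y^2 - 10)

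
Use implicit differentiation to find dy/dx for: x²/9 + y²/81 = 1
Differentiate the relation implicitly: treat y = y(x) and apply the chain rule, so every y-derivative picks up a y' = dy/dx factor.

With everything moved to the left-hand side, differentiate term by term:
  d/dx[x^2/9] = 2x/9
  d/dx[y^2/81] = 2y·y'/81
  d/dx[-1] = 0

Separating the contributions that come from x directly and those that come through y:
  without y':      2x/9
  multiplying y':  2y/81

so (2x/9) + (2y/81)·y' = 0, and therefore
  dy/dx = -(2x/9)/(2y/81) = -9x/y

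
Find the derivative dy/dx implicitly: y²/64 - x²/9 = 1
Apply d/dx to both sides, remembering that y depends on x. Each occurrence of y therefore brings in a y' = dy/dx via the chain rule.

With F(x, y) equal to the left-hand side minus the right, differentiate F term by term:
  d/dx[-x^2/9] = -2x/9
  d/dx[y^2/64] = y·y'/32
  d/dx[-1] = 0
Adding these up, d/dx[F] = 0 becomes
  (-2x/9) + (y/32)·y' = 0,
so isolating y',
  dy/dx = -(-2x/9)/(y/32) = 64x/(9y)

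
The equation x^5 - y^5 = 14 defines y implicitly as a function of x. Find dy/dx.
Apply d/dx to both sides, remembering that y depends on x. Each occurrence of y therefore brings in a y' = dy/dx via the chain rule.

With F(x, y) equal to the left-hand side minus the right, differentiate F term by term:
  d/dx[x^5] = 5x^4
  d/dx[-y^5] = -5y^4·y'
  d/dx[-14] = 0
Adding these up, d/dx[F] = 0 becomes
  (5x^4) + (-5y^4)·y' = 0,
so isolating y',
  dy/dx = -(5x^4)/(-5y^4) = x^4/y^4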